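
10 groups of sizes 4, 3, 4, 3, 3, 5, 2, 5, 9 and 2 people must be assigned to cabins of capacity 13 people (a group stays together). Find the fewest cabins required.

Total = 9 + 5 + 5 + 4 + 4 + 3 + 3 + 3 + 2 + 2 = 40 people.
Lower bound: ⌈40/13⌉ = 4 cabins.
A packing using 4 cabins:
  cabin 1: 9 + 4 = 13
  cabin 2: 5 + 5 + 3 = 13
  cabin 3: 4 + 3 + 3 + 2 = 12
  cabin 4: 2 = 2
This matches the lower bound, so 4 is optimal.

4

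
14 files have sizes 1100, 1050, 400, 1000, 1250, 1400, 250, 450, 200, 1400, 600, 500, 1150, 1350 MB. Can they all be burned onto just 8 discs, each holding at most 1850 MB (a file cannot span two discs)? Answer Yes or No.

Yes

A valid assignment using 8 discs:
  disc 1: 1400 + 450 = 1850
  disc 2: 1400 + 400 = 1800
  disc 3: 1350 + 500 = 1850
  disc 4: 1250 + 600 = 1850
  disc 5: 1150 + 250 + 200 = 1600
  disc 6: 1100 = 1100
  disc 7: 1050 = 1050
  disc 8: 1000 = 1000
Every load is within 1850 MB, so 8 discs suffice.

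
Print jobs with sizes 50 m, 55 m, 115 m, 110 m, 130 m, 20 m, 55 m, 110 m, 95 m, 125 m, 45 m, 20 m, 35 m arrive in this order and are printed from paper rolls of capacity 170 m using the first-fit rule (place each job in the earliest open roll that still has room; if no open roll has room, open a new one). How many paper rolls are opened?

7

  50 → roll 1 (new)  [load 50/170]
  55 → roll 1  [load 105/170]
  115 → roll 2 (new)  [load 115/170]
  110 → roll 3 (new)  [load 110/170]
  130 → roll 4 (new)  [load 130/170]
  20 → roll 1  [load 125/170]
  55 → roll 2  [load 170/170]
  110 → roll 5 (new)  [load 110/170]
  95 → roll 6 (new)  [load 95/170]
  125 → roll 7 (new)  [load 125/170]
  45 → roll 1  [load 170/170]
  20 → roll 3  [load 130/170]
  35 → roll 3  [load 165/170]
7 paper rolls opened.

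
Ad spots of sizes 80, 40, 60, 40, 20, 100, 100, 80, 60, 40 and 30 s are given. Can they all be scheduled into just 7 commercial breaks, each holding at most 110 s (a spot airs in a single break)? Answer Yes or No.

A valid assignment using 7 commercial breaks:
  break 1: 100 = 100
  break 2: 100 = 100
  break 3: 80 + 30 = 110
  break 4: 80 + 20 = 100
  break 5: 60 + 40 = 100
  break 6: 60 + 40 = 100
  break 7: 40 = 40
Every load is within 110 s, so 7 commercial breaks suffice.

Yes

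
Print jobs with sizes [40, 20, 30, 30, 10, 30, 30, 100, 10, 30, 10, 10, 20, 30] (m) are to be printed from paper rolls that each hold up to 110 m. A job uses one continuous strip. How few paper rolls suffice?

4

Total = 100 + 40 + 30 + 30 + 30 + 30 + 30 + 30 + 20 + 20 + 10 + 10 + 10 + 10 = 400 m.
Lower bound: ⌈400/110⌉ = 4 paper rolls.
A packing using 4 paper rolls:
  roll 1: 100 + 10 = 110
  roll 2: 40 + 30 + 30 + 10 = 110
  roll 3: 30 + 30 + 30 + 20 = 110
  roll 4: 30 + 20 + 10 + 10 = 70
This matches the lower bound, so 4 is optimal.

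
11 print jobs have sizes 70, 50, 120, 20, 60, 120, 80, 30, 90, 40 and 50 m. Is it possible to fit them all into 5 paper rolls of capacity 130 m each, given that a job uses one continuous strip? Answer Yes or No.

Total = 730 m; ⌈730/130⌉ = 6.
At least 6 paper rolls are required, but only 5 are allowed.

No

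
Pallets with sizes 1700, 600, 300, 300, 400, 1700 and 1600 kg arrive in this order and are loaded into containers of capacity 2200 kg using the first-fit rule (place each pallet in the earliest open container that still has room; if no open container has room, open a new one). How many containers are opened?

  1700 → container 1 (new)  [load 1700/2200]
  600 → container 2 (new)  [load 600/2200]
  300 → container 1  [load 2000/2200]
  300 → container 2  [load 900/2200]
  400 → container 2  [load 1300/2200]
  1700 → container 3 (new)  [load 1700/2200]
  1600 → container 4 (new)  [load 1600/2200]
4 containers opened.

4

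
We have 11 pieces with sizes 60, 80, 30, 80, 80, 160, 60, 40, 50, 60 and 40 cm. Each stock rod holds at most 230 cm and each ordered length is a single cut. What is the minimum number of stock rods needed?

4

Total = 160 + 80 + 80 + 80 + 60 + 60 + 60 + 50 + 40 + 40 + 30 = 740 cm.
Lower bound: ⌈740/230⌉ = 4 stock rods.
A packing using 4 stock rods:
  stock rod 1: 160 + 60 = 220
  stock rod 2: 80 + 80 + 60 = 220
  stock rod 3: 80 + 60 + 50 + 40 = 230
  stock rod 4: 40 + 30 = 70
This matches the lower bound, so 4 is optimal.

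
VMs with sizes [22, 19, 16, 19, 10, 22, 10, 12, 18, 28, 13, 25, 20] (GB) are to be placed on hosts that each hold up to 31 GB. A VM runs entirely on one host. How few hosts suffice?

9

Total = 28 + 25 + 22 + 22 + 20 + 19 + 19 + 18 + 16 + 13 + 12 + 10 + 10 = 234 GB.
Lower bound: ⌈234/31⌉ = 8 hosts.
Also, 9 VMs each exceed 31/2 GB, and no two of those can share a host, so at least 9 hosts are needed.
A packing using 9 hosts:
  host 1: 28 = 28
  host 2: 25 = 25
  host 3: 22 = 22
  host 4: 22 = 22
  host 5: 20 + 10 = 30
  host 6: 19 + 12 = 31
  host 7: 19 + 10 = 29
  host 8: 18 + 13 = 31
  host 9: 16 = 16
This matches the lower bound, so 9 is optimal.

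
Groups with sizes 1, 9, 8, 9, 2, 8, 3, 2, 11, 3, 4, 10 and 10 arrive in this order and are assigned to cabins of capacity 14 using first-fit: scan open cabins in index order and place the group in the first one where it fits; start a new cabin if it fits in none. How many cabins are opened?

  1 → cabin 1 (new)  [load 1/14]
  9 → cabin 1  [load 10/14]
  8 → cabin 2 (new)  [load 8/14]
  9 → cabin 3 (new)  [load 9/14]
  2 → cabin 1  [load 12/14]
  8 → cabin 4 (new)  [load 8/14]
  3 → cabin 2  [load 11/14]
  2 → cabin 1  [load 14/14]
  11 → cabin 5 (new)  [load 11/14]
  3 → cabin 2  [load 14/14]
  4 → cabin 3  [load 13/14]
  10 → cabin 6 (new)  [load 10/14]
  10 → cabin 7 (new)  [load 10/14]
7 cabins opened.

7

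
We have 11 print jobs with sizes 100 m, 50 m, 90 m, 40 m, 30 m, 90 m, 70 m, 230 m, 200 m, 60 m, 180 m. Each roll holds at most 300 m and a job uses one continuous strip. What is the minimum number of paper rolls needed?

Total = 230 + 200 + 180 + 100 + 90 + 90 + 70 + 60 + 50 + 40 + 30 = 1140 m.
Lower bound: ⌈1140/300⌉ = 4 paper rolls.
A packing using 4 paper rolls:
  roll 1: 230 + 70 = 300
  roll 2: 200 + 100 = 300
  roll 3: 180 + 90 + 30 = 300
  roll 4: 90 + 60 + 50 + 40 = 240
This matches the lower bound, so 4 is optimal.

4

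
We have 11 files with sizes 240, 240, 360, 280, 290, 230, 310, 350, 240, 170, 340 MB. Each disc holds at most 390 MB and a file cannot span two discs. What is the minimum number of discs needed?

Total = 360 + 350 + 340 + 310 + 290 + 280 + 240 + 240 + 240 + 230 + 170 = 3050 MB.
Lower bound: ⌈3050/390⌉ = 8 discs.
Also, 10 files each exceed 195 MB, and no two of those can share a disc, so at least 10 discs are needed.
A packing using 11 discs:
  disc 1: 360 = 360
  disc 2: 350 = 350
  disc 3: 340 = 340
  disc 4: 310 = 310
  disc 5: 290 = 290
  disc 6: 280 = 280
  disc 7: 240 = 240
  disc 8: 240 = 240
  disc 9: 240 = 240
  disc 10: 230 = 230
  disc 11: 170 = 170
No arrangement into 10 discs stays within capacity, so 11 is optimal.

11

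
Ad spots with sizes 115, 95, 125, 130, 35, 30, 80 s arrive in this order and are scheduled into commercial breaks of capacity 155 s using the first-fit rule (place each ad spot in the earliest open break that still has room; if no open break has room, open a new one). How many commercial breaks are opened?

  115 → break 1 (new)  [load 115/155]
  95 → break 2 (new)  [load 95/155]
  125 → break 3 (new)  [load 125/155]
  130 → break 4 (new)  [load 130/155]
  35 → break 1  [load 150/155]
  30 → break 2  [load 125/155]
  80 → break 5 (new)  [load 80/155]
5 commercial breaks opened.

5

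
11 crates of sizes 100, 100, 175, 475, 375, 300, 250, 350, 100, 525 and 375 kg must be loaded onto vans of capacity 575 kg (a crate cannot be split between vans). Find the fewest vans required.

Total = 525 + 475 + 375 + 375 + 350 + 300 + 250 + 175 + 100 + 100 + 100 = 3125 kg.
Lower bound: ⌈3125/575⌉ = 6 vans.
A packing using 6 vans:
  van 1: 525 = 525
  van 2: 475 + 100 = 575
  van 3: 375 + 175 = 550
  van 4: 375 + 100 + 100 = 575
  van 5: 350 = 350
  van 6: 300 + 250 = 550
This matches the lower bound, so 6 is optimal.

6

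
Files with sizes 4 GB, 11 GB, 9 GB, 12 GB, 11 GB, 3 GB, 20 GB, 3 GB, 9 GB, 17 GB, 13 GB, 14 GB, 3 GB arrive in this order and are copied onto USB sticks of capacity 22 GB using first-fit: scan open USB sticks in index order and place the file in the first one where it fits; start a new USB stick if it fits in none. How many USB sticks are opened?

  4 → USB stick 1 (new)  [load 4/22]
  11 → USB stick 1  [load 15/22]
  9 → USB stick 2 (new)  [load 9/22]
  12 → USB stick 2  [load 21/22]
  11 → USB stick 3 (new)  [load 11/22]
  3 → USB stick 1  [load 18/22]
  20 → USB stick 4 (new)  [load 20/22]
  3 → USB stick 1  [load 21/22]
  9 → USB stick 3  [load 20/22]
  17 → USB stick 5 (new)  [load 17/22]
  13 → USB stick 6 (new)  [load 13/22]
  14 → USB stick 7 (new)  [load 14/22]
  3 → USB stick 5  [load 20/22]
7 USB sticks opened.

7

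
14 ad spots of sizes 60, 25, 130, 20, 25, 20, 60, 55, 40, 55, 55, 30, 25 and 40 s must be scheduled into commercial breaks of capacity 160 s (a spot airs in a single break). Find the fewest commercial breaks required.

Total = 130 + 60 + 60 + 55 + 55 + 55 + 40 + 40 + 30 + 25 + 25 + 25 + 20 + 20 = 640 s.
Lower bound: ⌈640/160⌉ = 4 commercial breaks.
A packing using 4 commercial breaks:
  break 1: 130 + 30 = 160
  break 2: 60 + 60 + 40 = 160
  break 3: 55 + 55 + 25 + 25 = 160
  break 4: 55 + 40 + 25 + 20 + 20 = 160
This matches the lower bound, so 4 is optimal.

4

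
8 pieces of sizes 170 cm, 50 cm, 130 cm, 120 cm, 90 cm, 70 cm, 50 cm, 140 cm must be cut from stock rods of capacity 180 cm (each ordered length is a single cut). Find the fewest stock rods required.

5

Total = 170 + 140 + 130 + 120 + 90 + 70 + 50 + 50 = 820 cm.
Lower bound: ⌈820/180⌉ = 5 stock rods.
A packing using 5 stock rods:
  stock rod 1: 170 = 170
  stock rod 2: 140 = 140
  stock rod 3: 130 + 50 = 180
  stock rod 4: 120 + 50 = 170
  stock rod 5: 90 + 70 = 160
This matches the lower bound, so 5 is optimal.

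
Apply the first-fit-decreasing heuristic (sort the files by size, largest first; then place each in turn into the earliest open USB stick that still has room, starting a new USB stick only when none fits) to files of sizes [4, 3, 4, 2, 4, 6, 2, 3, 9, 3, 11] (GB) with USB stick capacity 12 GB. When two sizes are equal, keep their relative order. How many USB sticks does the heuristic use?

5

Sorted descending: 11, 9, 6, 4, 4, 4, 3, 3, 3, 2, 2.
  11 → USB stick 1 (new)  [load 11/12]
  9 → USB stick 2 (new)  [load 9/12]
  6 → USB stick 3 (new)  [load 6/12]
  4 → USB stick 3  [load 10/12]
  4 → USB stick 4 (new)  [load 4/12]
  4 → USB stick 4  [load 8/12]
  3 → USB stick 2  [load 12/12]
  3 → USB stick 4  [load 11/12]
  3 → USB stick 5 (new)  [load 3/12]
  2 → USB stick 3  [load 12/12]
  2 → USB stick 5  [load 5/12]
5 USB sticks opened.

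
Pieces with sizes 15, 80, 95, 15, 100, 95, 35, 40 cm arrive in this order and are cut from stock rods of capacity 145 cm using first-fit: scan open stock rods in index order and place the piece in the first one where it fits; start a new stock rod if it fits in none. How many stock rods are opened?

4

  15 → stock rod 1 (new)  [load 15/145]
  80 → stock rod 1  [load 95/145]
  95 → stock rod 2 (new)  [load 95/145]
  15 → stock rod 1  [load 110/145]
  100 → stock rod 3 (new)  [load 100/145]
  95 → stock rod 4 (new)  [load 95/145]
  35 → stock rod 1  [load 145/145]
  40 → stock rod 2  [load 135/145]
4 stock rods opened.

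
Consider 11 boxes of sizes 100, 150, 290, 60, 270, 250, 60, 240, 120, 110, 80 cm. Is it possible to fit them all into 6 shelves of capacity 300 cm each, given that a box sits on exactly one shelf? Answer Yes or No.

Total = 1730 cm; ⌈1730/300⌉ = 6.
The bound of 6 does not rule out 6, but exhaustive search shows no assignment into 6 shelves of capacity 300 cm exists — the minimum is 7.

No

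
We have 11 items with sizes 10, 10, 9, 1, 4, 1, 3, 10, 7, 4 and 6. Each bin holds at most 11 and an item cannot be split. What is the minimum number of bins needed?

7

Total = 10 + 10 + 10 + 9 + 7 + 6 + 4 + 4 + 3 + 1 + 1 = 65.
Lower bound: ⌈65/11⌉ = 6 bins.
A packing using 7 bins:
  bin 1: 10 + 1 = 11
  bin 2: 10 + 1 = 11
  bin 3: 10 = 10
  bin 4: 9 = 9
  bin 5: 7 + 4 = 11
  bin 6: 6 + 4 = 10
  bin 7: 3 = 3
No arrangement into 6 bins stays within capacity, so 7 is optimal.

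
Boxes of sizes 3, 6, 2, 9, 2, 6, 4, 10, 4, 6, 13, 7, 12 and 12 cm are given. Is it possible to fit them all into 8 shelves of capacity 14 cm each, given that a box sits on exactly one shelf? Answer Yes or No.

A valid assignment using 8 shelves:
  shelf 1: 13 = 13
  shelf 2: 12 + 2 = 14
  shelf 3: 12 + 2 = 14
  shelf 4: 10 + 4 = 14
  shelf 5: 9 + 4 = 13
  shelf 6: 7 + 6 = 13
  shelf 7: 6 + 6 = 12
  shelf 8: 3 = 3
Every load is within 14 cm, so 8 shelves suffice.

Yes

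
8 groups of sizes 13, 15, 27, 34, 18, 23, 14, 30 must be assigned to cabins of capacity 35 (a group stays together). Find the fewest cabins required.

6

Total = 34 + 30 + 27 + 23 + 18 + 15 + 14 + 13 = 174.
Lower bound: ⌈174/35⌉ = 5 cabins.
A packing using 6 cabins:
  cabin 1: 34 = 34
  cabin 2: 30 = 30
  cabin 3: 27 = 27
  cabin 4: 23 = 23
  cabin 5: 18 + 15 = 33
  cabin 6: 14 + 13 = 27
No arrangement into 5 cabins stays within capacity, so 6 is optimal.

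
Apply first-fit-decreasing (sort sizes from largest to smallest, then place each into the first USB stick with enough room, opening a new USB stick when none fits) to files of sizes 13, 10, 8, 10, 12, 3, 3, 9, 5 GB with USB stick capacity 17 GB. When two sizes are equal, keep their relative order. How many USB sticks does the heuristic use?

Sorted descending: 13, 12, 10, 10, 9, 8, 5, 3, 3.
  13 → USB stick 1 (new)  [load 13/17]
  12 → USB stick 2 (new)  [load 12/17]
  10 → USB stick 3 (new)  [load 10/17]
  10 → USB stick 4 (new)  [load 10/17]
  9 → USB stick 5 (new)  [load 9/17]
  8 → USB stick 5  [load 17/17]
  5 → USB stick 2  [load 17/17]
  3 → USB stick 1  [load 16/17]
  3 → USB stick 3  [load 13/17]
5 USB sticks opened.

5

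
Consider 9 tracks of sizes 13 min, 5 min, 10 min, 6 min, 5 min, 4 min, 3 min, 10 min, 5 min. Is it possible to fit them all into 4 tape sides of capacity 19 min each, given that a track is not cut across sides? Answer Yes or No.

A valid assignment using 4 tape sides:
  side 1: 13 + 6 = 19
  side 2: 10 + 5 + 4 = 19
  side 3: 10 + 5 + 3 = 18
  side 4: 5 = 5
Every load is within 19 min, so 4 tape sides suffice.

Yes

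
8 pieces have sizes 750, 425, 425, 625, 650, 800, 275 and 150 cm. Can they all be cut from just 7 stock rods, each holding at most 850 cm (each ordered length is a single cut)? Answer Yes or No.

A valid assignment using 6 stock rods:
  stock rod 1: 800 = 800
  stock rod 2: 750 = 750
  stock rod 3: 650 + 150 = 800
  stock rod 4: 625 = 625
  stock rod 5: 425 + 425 = 850
  stock rod 6: 275 = 275
That uses only 6 ≤ 7, so 7 stock rods are enough.

Yes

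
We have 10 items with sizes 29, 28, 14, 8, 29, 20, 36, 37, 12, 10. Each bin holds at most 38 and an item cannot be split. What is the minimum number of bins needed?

7

Total = 37 + 36 + 29 + 29 + 28 + 20 + 14 + 12 + 10 + 8 = 223.
Lower bound: ⌈223/38⌉ = 6 bins.
A packing using 7 bins:
  bin 1: 37 = 37
  bin 2: 36 = 36
  bin 3: 29 + 8 = 37
  bin 4: 29 = 29
  bin 5: 28 + 10 = 38
  bin 6: 20 + 14 = 34
  bin 7: 12 = 12
No arrangement into 6 bins stays within capacity, so 7 is optimal.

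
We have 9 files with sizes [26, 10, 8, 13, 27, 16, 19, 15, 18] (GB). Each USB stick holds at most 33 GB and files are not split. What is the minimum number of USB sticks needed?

6

Total = 27 + 26 + 19 + 18 + 16 + 15 + 13 + 10 + 8 = 152 GB.
Lower bound: ⌈152/33⌉ = 5 USB sticks.
A packing using 6 USB sticks:
  USB stick 1: 27 = 27
  USB stick 2: 26 = 26
  USB stick 3: 19 + 13 = 32
  USB stick 4: 18 + 15 = 33
  USB stick 5: 16 + 10 = 26
  USB stick 6: 8 = 8
No arrangement into 5 USB sticks stays within capacity, so 6 is optimal.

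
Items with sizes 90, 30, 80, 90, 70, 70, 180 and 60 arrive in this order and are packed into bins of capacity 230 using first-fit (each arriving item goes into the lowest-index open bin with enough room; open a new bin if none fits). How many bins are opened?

  90 → bin 1 (new)  [load 90/230]
  30 → bin 1  [load 120/230]
  80 → bin 1  [load 200/230]
  90 → bin 2 (new)  [load 90/230]
  70 → bin 2  [load 160/230]
  70 → bin 2  [load 230/230]
  180 → bin 3 (new)  [load 180/230]
  60 → bin 4 (new)  [load 60/230]
4 bins opened.

4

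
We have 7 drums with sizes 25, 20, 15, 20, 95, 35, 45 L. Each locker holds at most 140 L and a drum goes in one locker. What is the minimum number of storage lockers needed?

Total = 95 + 45 + 35 + 25 + 20 + 20 + 15 = 255 L.
Lower bound: ⌈255/140⌉ = 2 storage lockers.
A packing using 2 storage lockers:
  locker 1: 95 + 45 = 140
  locker 2: 35 + 25 + 20 + 20 + 15 = 115
This matches the lower bound, so 2 is optimal.

2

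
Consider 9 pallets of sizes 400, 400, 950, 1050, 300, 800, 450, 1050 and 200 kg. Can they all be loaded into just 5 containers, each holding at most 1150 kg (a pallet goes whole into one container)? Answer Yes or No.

Total = 5600 kg; ⌈5600/1150⌉ = 5.
The bound of 5 does not rule out 5, but exhaustive search shows no assignment into 5 containers of capacity 1150 kg exists — the minimum is 6.

No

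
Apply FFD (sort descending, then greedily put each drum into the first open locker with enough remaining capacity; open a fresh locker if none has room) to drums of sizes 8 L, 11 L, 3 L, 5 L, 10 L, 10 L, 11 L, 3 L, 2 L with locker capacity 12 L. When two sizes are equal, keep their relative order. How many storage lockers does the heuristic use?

6

Sorted descending: 11, 11, 10, 10, 8, 5, 3, 3, 2.
  11 → locker 1 (new)  [load 11/12]
  11 → locker 2 (new)  [load 11/12]
  10 → locker 3 (new)  [load 10/12]
  10 → locker 4 (new)  [load 10/12]
  8 → locker 5 (new)  [load 8/12]
  5 → locker 6 (new)  [load 5/12]
  3 → locker 5  [load 11/12]
  3 → locker 6  [load 8/12]
  2 → locker 3  [load 12/12]
6 storage lockers opened.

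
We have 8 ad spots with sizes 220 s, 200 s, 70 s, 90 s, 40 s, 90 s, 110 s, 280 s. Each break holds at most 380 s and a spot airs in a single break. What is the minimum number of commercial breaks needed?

3

Total = 280 + 220 + 200 + 110 + 90 + 90 + 70 + 40 = 1100 s.
Lower bound: ⌈1100/380⌉ = 3 commercial breaks.
A packing using 3 commercial breaks:
  break 1: 280 + 90 = 370
  break 2: 220 + 110 + 40 = 370
  break 3: 200 + 90 + 70 = 360
This matches the lower bound, so 3 is optimal.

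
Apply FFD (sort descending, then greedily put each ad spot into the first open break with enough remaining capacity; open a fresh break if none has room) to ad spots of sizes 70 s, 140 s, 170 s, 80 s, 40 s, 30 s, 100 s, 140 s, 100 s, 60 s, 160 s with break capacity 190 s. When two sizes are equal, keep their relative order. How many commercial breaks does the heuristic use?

Sorted descending: 170, 160, 140, 140, 100, 100, 80, 70, 60, 40, 30.
  170 → break 1 (new)  [load 170/190]
  160 → break 2 (new)  [load 160/190]
  140 → break 3 (new)  [load 140/190]
  140 → break 4 (new)  [load 140/190]
  100 → break 5 (new)  [load 100/190]
  100 → break 6 (new)  [load 100/190]
  80 → break 5  [load 180/190]
  70 → break 6  [load 170/190]
  60 → break 7 (new)  [load 60/190]
  40 → break 3  [load 180/190]
  30 → break 2  [load 190/190]
7 commercial breaks opened.

7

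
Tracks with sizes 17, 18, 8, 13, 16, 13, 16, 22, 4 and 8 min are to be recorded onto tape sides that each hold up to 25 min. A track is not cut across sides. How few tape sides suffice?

7

Total = 22 + 18 + 17 + 16 + 16 + 13 + 13 + 8 + 8 + 4 = 135 min.
Lower bound: ⌈135/25⌉ = 6 tape sides.
Also, 7 tracks each exceed 25/2 min, and no two of those can share a side, so at least 7 tape sides are needed.
A packing using 7 tape sides:
  side 1: 22 = 22
  side 2: 18 + 4 = 22
  side 3: 17 + 8 = 25
  side 4: 16 + 8 = 24
  side 5: 16 = 16
  side 6: 13 = 13
  side 7: 13 = 13
This matches the lower bound, so 7 is optimal.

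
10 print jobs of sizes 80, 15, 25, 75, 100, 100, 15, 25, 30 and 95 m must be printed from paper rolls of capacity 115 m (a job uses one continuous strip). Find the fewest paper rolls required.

6

Total = 100 + 100 + 95 + 80 + 75 + 30 + 25 + 25 + 15 + 15 = 560 m.
Lower bound: ⌈560/115⌉ = 5 paper rolls.
A packing using 6 paper rolls:
  roll 1: 100 + 15 = 115
  roll 2: 100 + 15 = 115
  roll 3: 95 = 95
  roll 4: 80 + 30 = 110
  roll 5: 75 + 25 = 100
  roll 6: 25 = 25
No arrangement into 5 paper rolls stays within capacity, so 6 is optimal.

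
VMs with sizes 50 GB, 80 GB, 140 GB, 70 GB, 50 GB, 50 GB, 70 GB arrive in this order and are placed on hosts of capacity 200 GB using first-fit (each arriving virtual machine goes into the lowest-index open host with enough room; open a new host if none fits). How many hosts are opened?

  50 → host 1 (new)  [load 50/200]
  80 → host 1  [load 130/200]
  140 → host 2 (new)  [load 140/200]
  70 → host 1  [load 200/200]
  50 → host 2  [load 190/200]
  50 → host 3 (new)  [load 50/200]
  70 → host 3  [load 120/200]
3 hosts opened.

3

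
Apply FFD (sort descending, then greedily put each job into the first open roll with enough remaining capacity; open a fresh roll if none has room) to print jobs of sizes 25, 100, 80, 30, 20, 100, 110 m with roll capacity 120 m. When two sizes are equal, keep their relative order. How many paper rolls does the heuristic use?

5

Sorted descending: 110, 100, 100, 80, 30, 25, 20.
  110 → roll 1 (new)  [load 110/120]
  100 → roll 2 (new)  [load 100/120]
  100 → roll 3 (new)  [load 100/120]
  80 → roll 4 (new)  [load 80/120]
  30 → roll 4  [load 110/120]
  25 → roll 5 (new)  [load 25/120]
  20 → roll 2  [load 120/120]
5 paper rolls opened.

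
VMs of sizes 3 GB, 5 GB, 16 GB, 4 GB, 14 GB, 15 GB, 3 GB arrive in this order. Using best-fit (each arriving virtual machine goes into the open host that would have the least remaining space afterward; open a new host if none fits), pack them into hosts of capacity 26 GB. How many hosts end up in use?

  3 → host 1 (new)  [load 3/26]
  5 → host 1  [load 8/26]
  16 → host 1  [load 24/26]
  4 → host 2 (new)  [load 4/26]
  14 → host 2  [load 18/26]
  15 → host 3 (new)  [load 15/26]
  3 → host 2  [load 21/26]
3 hosts opened.

3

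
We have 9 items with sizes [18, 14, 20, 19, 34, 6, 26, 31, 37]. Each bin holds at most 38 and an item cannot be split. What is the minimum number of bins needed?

6

Total = 37 + 34 + 31 + 26 + 20 + 19 + 18 + 14 + 6 = 205.
Lower bound: ⌈205/38⌉ = 6 bins.
A packing using 6 bins:
  bin 1: 37 = 37
  bin 2: 34 = 34
  bin 3: 31 + 6 = 37
  bin 4: 26 = 26
  bin 5: 20 + 18 = 38
  bin 6: 19 + 14 = 33
This matches the lower bound, so 6 is optimal.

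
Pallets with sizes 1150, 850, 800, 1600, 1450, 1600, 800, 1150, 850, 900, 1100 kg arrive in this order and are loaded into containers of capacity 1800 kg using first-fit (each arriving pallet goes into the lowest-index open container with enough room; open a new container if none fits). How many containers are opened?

  1150 → container 1 (new)  [load 1150/1800]
  850 → container 2 (new)  [load 850/1800]
  800 → container 2  [load 1650/1800]
  1600 → container 3 (new)  [load 1600/1800]
  1450 → container 4 (new)  [load 1450/1800]
  1600 → container 5 (new)  [load 1600/1800]
  800 → container 6 (new)  [load 800/1800]
  1150 → container 7 (new)  [load 1150/1800]
  850 → container 6  [load 1650/1800]
  900 → container 8 (new)  [load 900/1800]
  1100 → container 9 (new)  [load 1100/1800]
9 containers opened.

9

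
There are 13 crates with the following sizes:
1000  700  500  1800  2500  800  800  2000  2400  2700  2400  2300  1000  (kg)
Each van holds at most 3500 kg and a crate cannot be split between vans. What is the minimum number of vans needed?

Total = 2700 + 2500 + 2400 + 2400 + 2300 + 2000 + 1800 + 1000 + 1000 + 800 + 800 + 700 + 500 = 20900 kg.
Lower bound: ⌈20900/3500⌉ = 6 vans.
Also, 7 crates each exceed 1750 kg, and no two of those can share a van, so at least 7 vans are needed.
A packing using 7 vans:
  van 1: 2700 + 800 = 3500
  van 2: 2500 + 1000 = 3500
  van 3: 2400 + 1000 = 3400
  van 4: 2400 + 800 = 3200
  van 5: 2300 + 700 + 500 = 3500
  van 6: 2000 = 2000
  van 7: 1800 = 1800
This matches the lower bound, so 7 is optimal.

7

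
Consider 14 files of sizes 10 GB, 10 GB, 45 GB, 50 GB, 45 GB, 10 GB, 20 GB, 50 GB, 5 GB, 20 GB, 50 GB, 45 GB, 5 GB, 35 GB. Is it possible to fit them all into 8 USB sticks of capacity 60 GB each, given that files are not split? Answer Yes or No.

A valid assignment using 8 USB sticks:
  USB stick 1: 50 + 10 = 60
  USB stick 2: 50 + 10 = 60
  USB stick 3: 50 + 10 = 60
  USB stick 4: 45 + 5 + 5 = 55
  USB stick 5: 45 = 45
  USB stick 6: 45 = 45
  USB stick 7: 35 + 20 = 55
  USB stick 8: 20 = 20
Every load is within 60 GB, so 8 USB sticks suffice.

Yes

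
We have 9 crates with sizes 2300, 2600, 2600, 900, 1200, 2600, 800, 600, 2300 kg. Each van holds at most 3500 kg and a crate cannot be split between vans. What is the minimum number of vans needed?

5

Total = 2600 + 2600 + 2600 + 2300 + 2300 + 1200 + 900 + 800 + 600 = 15900 kg.
Lower bound: ⌈15900/3500⌉ = 5 vans.
A packing using 5 vans:
  van 1: 2600 + 900 = 3500
  van 2: 2600 + 800 = 3400
  van 3: 2600 + 600 = 3200
  van 4: 2300 + 1200 = 3500
  van 5: 2300 = 2300
This matches the lower bound, so 5 is optimal.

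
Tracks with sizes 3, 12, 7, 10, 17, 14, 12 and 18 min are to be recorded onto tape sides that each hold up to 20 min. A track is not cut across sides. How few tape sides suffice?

6

Total = 18 + 17 + 14 + 12 + 12 + 10 + 7 + 3 = 93 min.
Lower bound: ⌈93/20⌉ = 5 tape sides.
A packing using 6 tape sides:
  side 1: 18 = 18
  side 2: 17 + 3 = 20
  side 3: 14 = 14
  side 4: 12 + 7 = 19
  side 5: 12 = 12
  side 6: 10 = 10
No arrangement into 5 tape sides stays within capacity, so 6 is optimal.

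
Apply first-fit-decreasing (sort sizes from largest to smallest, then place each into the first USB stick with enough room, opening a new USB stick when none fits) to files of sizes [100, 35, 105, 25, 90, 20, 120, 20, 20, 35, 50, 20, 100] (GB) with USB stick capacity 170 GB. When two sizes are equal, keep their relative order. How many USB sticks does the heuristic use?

5

Sorted descending: 120, 105, 100, 100, 90, 50, 35, 35, 25, 20, 20, 20, 20.
  120 → USB stick 1 (new)  [load 120/170]
  105 → USB stick 2 (new)  [load 105/170]
  100 → USB stick 3 (new)  [load 100/170]
  100 → USB stick 4 (new)  [load 100/170]
  90 → USB stick 5 (new)  [load 90/170]
  50 → USB stick 1  [load 170/170]
  35 → USB stick 2  [load 140/170]
  35 → USB stick 3  [load 135/170]
  25 → USB stick 2  [load 165/170]
  20 → USB stick 3  [load 155/170]
  20 → USB stick 4  [load 120/170]
  20 → USB stick 4  [load 140/170]
  20 → USB stick 4  [load 160/170]
5 USB sticks opened.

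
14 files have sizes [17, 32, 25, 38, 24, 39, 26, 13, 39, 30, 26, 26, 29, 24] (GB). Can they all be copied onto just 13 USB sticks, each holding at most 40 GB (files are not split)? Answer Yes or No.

A valid assignment using 13 USB sticks:
  USB stick 1: 39 = 39
  USB stick 2: 39 = 39
  USB stick 3: 38 = 38
  USB stick 4: 32 = 32
  USB stick 5: 30 = 30
  USB stick 6: 29 = 29
  USB stick 7: 26 + 13 = 39
  USB stick 8: 26 = 26
  USB stick 9: 26 = 26
  USB stick 10: 25 = 25
  USB stick 11: 24 = 24
  USB stick 12: 24 = 24
  USB stick 13: 17 = 17
Every load is within 40 GB, so 13 USB sticks suffice.

Yes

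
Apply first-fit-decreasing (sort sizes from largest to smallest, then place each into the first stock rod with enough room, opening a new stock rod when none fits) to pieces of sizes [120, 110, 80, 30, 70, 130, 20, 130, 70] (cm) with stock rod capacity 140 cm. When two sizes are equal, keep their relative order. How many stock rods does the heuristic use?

6

Sorted descending: 130, 130, 120, 110, 80, 70, 70, 30, 20.
  130 → stock rod 1 (new)  [load 130/140]
  130 → stock rod 2 (new)  [load 130/140]
  120 → stock rod 3 (new)  [load 120/140]
  110 → stock rod 4 (new)  [load 110/140]
  80 → stock rod 5 (new)  [load 80/140]
  70 → stock rod 6 (new)  [load 70/140]
  70 → stock rod 6  [load 140/140]
  30 → stock rod 4  [load 140/140]
  20 → stock rod 3  [load 140/140]
6 stock rods opened.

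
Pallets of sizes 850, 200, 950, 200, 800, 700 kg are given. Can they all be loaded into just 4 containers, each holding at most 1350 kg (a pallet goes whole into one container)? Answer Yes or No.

A valid assignment using 4 containers:
  container 1: 950 + 200 + 200 = 1350
  container 2: 850 = 850
  container 3: 800 = 800
  container 4: 700 = 700
Every load is within 1350 kg, so 4 containers suffice.

Yes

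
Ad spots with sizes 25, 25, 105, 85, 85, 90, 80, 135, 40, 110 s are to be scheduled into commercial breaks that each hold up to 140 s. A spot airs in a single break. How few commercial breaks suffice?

Total = 135 + 110 + 105 + 90 + 85 + 85 + 80 + 40 + 25 + 25 = 780 s.
Lower bound: ⌈780/140⌉ = 6 commercial breaks.
Also, 7 ad spots each exceed 70 s, and no two of those can share a break, so at least 7 commercial breaks are needed.
A packing using 7 commercial breaks:
  break 1: 135 = 135
  break 2: 110 + 25 = 135
  break 3: 105 + 25 = 130
  break 4: 90 + 40 = 130
  break 5: 85 = 85
  break 6: 85 = 85
  break 7: 80 = 80
This matches the lower bound, so 7 is optimal.

7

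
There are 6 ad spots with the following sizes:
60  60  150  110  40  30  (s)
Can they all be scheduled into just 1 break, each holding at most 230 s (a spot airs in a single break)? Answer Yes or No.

Total = 450 s; ⌈450/230⌉ = 2.
At least 2 commercial breaks are required, but only 1 is allowed.

No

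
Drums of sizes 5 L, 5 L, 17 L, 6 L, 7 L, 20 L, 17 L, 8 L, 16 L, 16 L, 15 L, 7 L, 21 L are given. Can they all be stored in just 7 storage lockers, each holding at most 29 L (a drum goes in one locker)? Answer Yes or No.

Yes

A valid assignment using 7 storage lockers:
  locker 1: 21 + 8 = 29
  locker 2: 20 + 7 = 27
  locker 3: 17 + 7 + 5 = 29
  locker 4: 17 + 6 + 5 = 28
  locker 5: 16 = 16
  locker 6: 16 = 16
  locker 7: 15 = 15
Every load is within 29 L, so 7 storage lockers suffice.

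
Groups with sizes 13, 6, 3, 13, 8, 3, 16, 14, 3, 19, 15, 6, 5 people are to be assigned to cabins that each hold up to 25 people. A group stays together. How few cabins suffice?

6

Total = 19 + 16 + 15 + 14 + 13 + 13 + 8 + 6 + 6 + 5 + 3 + 3 + 3 = 124 people.
Lower bound: ⌈124/25⌉ = 5 cabins.
Also, 6 groups each exceed 25/2 people, and no two of those can share a cabin, so at least 6 cabins are needed.
A packing using 6 cabins:
  cabin 1: 19 + 6 = 25
  cabin 2: 16 + 8 = 24
  cabin 3: 15 + 6 + 3 = 24
  cabin 4: 14 + 5 + 3 + 3 = 25
  cabin 5: 13 = 13
  cabin 6: 13 = 13
This matches the lower bound, so 6 is optimal.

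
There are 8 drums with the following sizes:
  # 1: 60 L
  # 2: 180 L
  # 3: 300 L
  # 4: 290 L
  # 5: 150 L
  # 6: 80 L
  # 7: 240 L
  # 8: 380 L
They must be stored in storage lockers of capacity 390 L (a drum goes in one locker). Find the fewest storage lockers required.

5

Total = 380 + 300 + 290 + 240 + 180 + 150 + 80 + 60 = 1680 L.
Lower bound: ⌈1680/390⌉ = 5 storage lockers.
A packing using 5 storage lockers:
  locker 1: 380 = 380
  locker 2: 300 + 80 = 380
  locker 3: 290 + 60 = 350
  locker 4: 240 + 150 = 390
  locker 5: 180 = 180
This matches the lower bound, so 5 is optimal.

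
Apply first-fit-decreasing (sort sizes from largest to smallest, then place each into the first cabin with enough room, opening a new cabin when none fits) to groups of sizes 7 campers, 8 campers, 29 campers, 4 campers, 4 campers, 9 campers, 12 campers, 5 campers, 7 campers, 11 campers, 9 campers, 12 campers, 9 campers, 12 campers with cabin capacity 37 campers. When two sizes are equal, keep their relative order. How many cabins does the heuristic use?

Sorted descending: 29, 12, 12, 12, 11, 9, 9, 9, 8, 7, 7, 5, 4, 4.
  29 → cabin 1 (new)  [load 29/37]
  12 → cabin 2 (new)  [load 12/37]
  12 → cabin 2  [load 24/37]
  12 → cabin 2  [load 36/37]
  11 → cabin 3 (new)  [load 11/37]
  9 → cabin 3  [load 20/37]
  9 → cabin 3  [load 29/37]
  9 → cabin 4 (new)  [load 9/37]
  8 → cabin 1  [load 37/37]
  7 → cabin 3  [load 36/37]
  7 → cabin 4  [load 16/37]
  5 → cabin 4  [load 21/37]
  4 → cabin 4  [load 25/37]
  4 → cabin 4  [load 29/37]
4 cabins opened.

4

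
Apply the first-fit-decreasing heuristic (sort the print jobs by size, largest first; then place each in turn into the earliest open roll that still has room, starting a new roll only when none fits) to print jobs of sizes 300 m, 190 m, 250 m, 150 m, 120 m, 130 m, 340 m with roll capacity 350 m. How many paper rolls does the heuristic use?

Sorted descending: 340, 300, 250, 190, 150, 130, 120.
  340 → roll 1 (new)  [load 340/350]
  300 → roll 2 (new)  [load 300/350]
  250 → roll 3 (new)  [load 250/350]
  190 → roll 4 (new)  [load 190/350]
  150 → roll 4  [load 340/350]
  130 → roll 5 (new)  [load 130/350]
  120 → roll 5  [load 250/350]
5 paper rolls opened.

5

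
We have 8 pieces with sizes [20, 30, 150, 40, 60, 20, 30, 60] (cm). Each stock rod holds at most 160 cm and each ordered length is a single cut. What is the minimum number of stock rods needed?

Total = 150 + 60 + 60 + 40 + 30 + 30 + 20 + 20 = 410 cm.
Lower bound: ⌈410/160⌉ = 3 stock rods.
A packing using 3 stock rods:
  stock rod 1: 150 = 150
  stock rod 2: 60 + 60 + 40 = 160
  stock rod 3: 30 + 30 + 20 + 20 = 100
This matches the lower bound, so 3 is optimal.

3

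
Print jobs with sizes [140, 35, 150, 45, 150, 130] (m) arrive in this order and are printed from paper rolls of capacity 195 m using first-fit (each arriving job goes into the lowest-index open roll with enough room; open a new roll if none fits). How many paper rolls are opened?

4

  140 → roll 1 (new)  [load 140/195]
  35 → roll 1  [load 175/195]
  150 → roll 2 (new)  [load 150/195]
  45 → roll 2  [load 195/195]
  150 → roll 3 (new)  [load 150/195]
  130 → roll 4 (new)  [load 130/195]
4 paper rolls opened.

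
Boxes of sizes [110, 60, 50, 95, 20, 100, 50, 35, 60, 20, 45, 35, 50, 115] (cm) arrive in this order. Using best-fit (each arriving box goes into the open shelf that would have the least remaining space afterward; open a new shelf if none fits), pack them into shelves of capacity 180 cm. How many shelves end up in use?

5

  110 → shelf 1 (new)  [load 110/180]
  60 → shelf 1  [load 170/180]
  50 → shelf 2 (new)  [load 50/180]
  95 → shelf 2  [load 145/180]
  20 → shelf 2  [load 165/180]
  100 → shelf 3 (new)  [load 100/180]
  50 → shelf 3  [load 150/180]
  35 → shelf 4 (new)  [load 35/180]
  60 → shelf 4  [load 95/180]
  20 → shelf 3  [load 170/180]
  45 → shelf 4  [load 140/180]
  35 → shelf 4  [load 175/180]
  50 → shelf 5 (new)  [load 50/180]
  115 → shelf 5  [load 165/180]
5 shelves opened.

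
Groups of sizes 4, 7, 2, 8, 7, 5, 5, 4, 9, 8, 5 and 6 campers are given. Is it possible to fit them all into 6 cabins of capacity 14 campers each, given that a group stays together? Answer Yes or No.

A valid assignment using 5 cabins:
  cabin 1: 9 + 5 = 14
  cabin 2: 8 + 6 = 14
  cabin 3: 8 + 4 + 2 = 14
  cabin 4: 7 + 7 = 14
  cabin 5: 5 + 5 + 4 = 14
That uses only 5 ≤ 6, so 6 cabins are enough.

Yes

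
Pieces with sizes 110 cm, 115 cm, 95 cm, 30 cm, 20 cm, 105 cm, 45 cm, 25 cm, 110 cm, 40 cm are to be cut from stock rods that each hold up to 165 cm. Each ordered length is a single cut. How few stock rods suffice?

5

Total = 115 + 110 + 110 + 105 + 95 + 45 + 40 + 30 + 25 + 20 = 695 cm.
Lower bound: ⌈695/165⌉ = 5 stock rods.
A packing using 5 stock rods:
  stock rod 1: 115 + 45 = 160
  stock rod 2: 110 + 40 = 150
  stock rod 3: 110 + 30 + 25 = 165
  stock rod 4: 105 + 20 = 125
  stock rod 5: 95 = 95
This matches the lower bound, so 5 is optimal.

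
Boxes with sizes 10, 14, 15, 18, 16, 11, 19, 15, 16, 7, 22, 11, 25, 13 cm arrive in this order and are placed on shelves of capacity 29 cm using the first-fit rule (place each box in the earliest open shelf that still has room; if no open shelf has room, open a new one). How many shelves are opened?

9

  10 → shelf 1 (new)  [load 10/29]
  14 → shelf 1  [load 24/29]
  15 → shelf 2 (new)  [load 15/29]
  18 → shelf 3 (new)  [load 18/29]
  16 → shelf 4 (new)  [load 16/29]
  11 → shelf 2  [load 26/29]
  19 → shelf 5 (new)  [load 19/29]
  15 → shelf 6 (new)  [load 15/29]
  16 → shelf 7 (new)  [load 16/29]
  7 → shelf 3  [load 25/29]
  22 → shelf 8 (new)  [load 22/29]
  11 → shelf 4  [load 27/29]
  25 → shelf 9 (new)  [load 25/29]
  13 → shelf 6  [load 28/29]
9 shelves opened.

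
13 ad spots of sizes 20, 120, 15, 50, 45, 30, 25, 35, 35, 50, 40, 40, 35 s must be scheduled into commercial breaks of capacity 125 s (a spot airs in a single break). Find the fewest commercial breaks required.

5

Total = 120 + 50 + 50 + 45 + 40 + 40 + 35 + 35 + 35 + 30 + 25 + 20 + 15 = 540 s.
Lower bound: ⌈540/125⌉ = 5 commercial breaks.
A packing using 5 commercial breaks:
  break 1: 120 = 120
  break 2: 50 + 50 + 25 = 125
  break 3: 45 + 40 + 40 = 125
  break 4: 35 + 35 + 35 + 20 = 125
  break 5: 30 + 15 = 45
This matches the lower bound, so 5 is optimal.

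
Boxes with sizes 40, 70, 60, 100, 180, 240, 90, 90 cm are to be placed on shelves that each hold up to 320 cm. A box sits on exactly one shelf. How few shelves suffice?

Total = 240 + 180 + 100 + 90 + 90 + 70 + 60 + 40 = 870 cm.
Lower bound: ⌈870/320⌉ = 3 shelves.
A packing using 3 shelves:
  shelf 1: 240 + 70 = 310
  shelf 2: 180 + 100 + 40 = 320
  shelf 3: 90 + 90 + 60 = 240
This matches the lower bound, so 3 is optimal.

3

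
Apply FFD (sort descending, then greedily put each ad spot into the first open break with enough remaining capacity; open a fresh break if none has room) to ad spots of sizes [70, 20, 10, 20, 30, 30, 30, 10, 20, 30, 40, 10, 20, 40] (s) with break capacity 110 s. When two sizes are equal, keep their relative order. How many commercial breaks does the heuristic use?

4

Sorted descending: 70, 40, 40, 30, 30, 30, 30, 20, 20, 20, 20, 10, 10, 10.
  70 → break 1 (new)  [load 70/110]
  40 → break 1  [load 110/110]
  40 → break 2 (new)  [load 40/110]
  30 → break 2  [load 70/110]
  30 → break 2  [load 100/110]
  30 → break 3 (new)  [load 30/110]
  30 → break 3  [load 60/110]
  20 → break 3  [load 80/110]
  20 → break 3  [load 100/110]
  20 → break 4 (new)  [load 20/110]
  20 → break 4  [load 40/110]
  10 → break 2  [load 110/110]
  10 → break 3  [load 110/110]
  10 → break 4  [load 50/110]
4 commercial breaks opened.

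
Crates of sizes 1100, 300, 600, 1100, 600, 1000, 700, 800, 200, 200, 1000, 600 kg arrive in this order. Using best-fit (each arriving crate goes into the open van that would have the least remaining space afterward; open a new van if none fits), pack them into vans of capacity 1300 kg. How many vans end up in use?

8

  1100 → van 1 (new)  [load 1100/1300]
  300 → van 2 (new)  [load 300/1300]
  600 → van 2  [load 900/1300]
  1100 → van 3 (new)  [load 1100/1300]
  600 → van 4 (new)  [load 600/1300]
  1000 → van 5 (new)  [load 1000/1300]
  700 → van 4  [load 1300/1300]
  800 → van 6 (new)  [load 800/1300]
  200 → van 1  [load 1300/1300]
  200 → van 3  [load 1300/1300]
  1000 → van 7 (new)  [load 1000/1300]
  600 → van 8 (new)  [load 600/1300]
8 vans opened.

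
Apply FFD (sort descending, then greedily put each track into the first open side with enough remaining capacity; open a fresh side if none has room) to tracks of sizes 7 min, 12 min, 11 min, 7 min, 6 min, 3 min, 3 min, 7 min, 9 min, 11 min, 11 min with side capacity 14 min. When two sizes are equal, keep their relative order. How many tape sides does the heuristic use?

Sorted descending: 12, 11, 11, 11, 9, 7, 7, 7, 6, 3, 3.
  12 → side 1 (new)  [load 12/14]
  11 → side 2 (new)  [load 11/14]
  11 → side 3 (new)  [load 11/14]
  11 → side 4 (new)  [load 11/14]
  9 → side 5 (new)  [load 9/14]
  7 → side 6 (new)  [load 7/14]
  7 → side 6  [load 14/14]
  7 → side 7 (new)  [load 7/14]
  6 → side 7  [load 13/14]
  3 → side 2  [load 14/14]
  3 → side 3  [load 14/14]
7 tape sides opened.

7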